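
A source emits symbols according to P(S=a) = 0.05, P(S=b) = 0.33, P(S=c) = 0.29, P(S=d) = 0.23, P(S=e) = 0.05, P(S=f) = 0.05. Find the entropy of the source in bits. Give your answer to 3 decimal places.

H(S) = −Σ p·log₂ p.
  −(0.05)·log₂(0.05) = 0.2161
  −(0.33)·log₂(0.33) = 0.5278
  −(0.29)·log₂(0.29) = 0.5179
  −(0.23)·log₂(0.23) = 0.4877
  −(0.05)·log₂(0.05) = 0.2161
  −(0.05)·log₂(0.05) = 0.2161
Sum: 0.2161 + 0.5278 + 0.5179 + 0.4877 + 0.2161 + 0.2161 = 2.182 bits.

2.182 bits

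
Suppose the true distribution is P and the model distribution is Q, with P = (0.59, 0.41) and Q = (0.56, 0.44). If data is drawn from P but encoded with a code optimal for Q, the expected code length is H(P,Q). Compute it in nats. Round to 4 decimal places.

0.6787 nats

H(P,Q) = −Σ p·ln q.
  −0.59·ln(0.56) = 0.34209
  −0.41·ln(0.44) = 0.33660
H(P,Q) = 0.6787 nats.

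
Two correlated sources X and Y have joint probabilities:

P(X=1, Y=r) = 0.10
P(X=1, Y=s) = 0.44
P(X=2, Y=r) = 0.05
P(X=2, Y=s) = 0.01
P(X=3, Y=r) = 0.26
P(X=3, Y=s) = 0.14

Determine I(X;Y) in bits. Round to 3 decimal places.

0.191 bits

Marginals: p(X) = (0.5400, 0.0600, 0.4000), p(Y) = (0.4100, 0.5900).
I(X;Y) = H(X) + H(Y) − H(X,Y).
H(X) = 1.2523, H(Y) = 0.9765, H(X,Y) = 2.0383.
I(X;Y) = 1.2523 + 0.9765 − 2.0383 = 0.191 bits.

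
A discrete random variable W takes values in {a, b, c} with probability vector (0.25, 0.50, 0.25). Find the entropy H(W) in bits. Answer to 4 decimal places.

H(W) = −Σ p·log₂ p.
  −(0.25)·log₂(0.25) = 0.50000
  −(0.50)·log₂(0.50) = 0.50000
  −(0.25)·log₂(0.25) = 0.50000
Sum: 0.50000 + 0.50000 + 0.50000 = 1.5000 bits.

1.5000 bits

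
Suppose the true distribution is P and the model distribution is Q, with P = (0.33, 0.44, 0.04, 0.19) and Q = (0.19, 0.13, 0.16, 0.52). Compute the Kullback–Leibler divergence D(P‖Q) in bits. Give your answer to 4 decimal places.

0.6808 bits

D(P‖Q) = Σ p·log₂(p/q).
  0.33·log₂(0.33/0.19) = 0.26283
  0.44·log₂(0.44/0.13) = 0.77396
  0.04·log₂(0.04/0.16) = -0.08000
  0.19·log₂(0.19/0.52) = -0.27598
D(P‖Q) = 0.6808 bits.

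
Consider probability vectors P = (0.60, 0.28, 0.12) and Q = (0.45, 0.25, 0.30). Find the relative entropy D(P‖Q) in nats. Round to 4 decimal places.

0.0944 nats

D(P‖Q) = Σ p·ln(p/q).
  0.60·ln(0.60/0.45) = 0.17261
  0.28·ln(0.28/0.25) = 0.03173
  0.12·ln(0.12/0.30) = -0.10995
D(P‖Q) = 0.0944 nats.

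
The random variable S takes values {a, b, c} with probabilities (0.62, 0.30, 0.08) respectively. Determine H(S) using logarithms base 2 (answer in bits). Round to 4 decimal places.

H(S) = −Σ p·log₂ p.
  −(0.62)·log₂(0.62) = 0.42759
  −(0.30)·log₂(0.30) = 0.52109
  −(0.08)·log₂(0.08) = 0.29151
Sum: 0.42759 + 0.52109 + 0.29151 = 1.2402 bits.

1.2402 bits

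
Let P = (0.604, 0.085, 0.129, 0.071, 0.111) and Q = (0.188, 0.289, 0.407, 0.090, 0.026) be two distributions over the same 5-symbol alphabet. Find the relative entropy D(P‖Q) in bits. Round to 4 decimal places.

0.8613 bits

D(P‖Q) = Σ p·log₂(p/q).
  0.604·log₂(0.604/0.188) = 1.01702
  0.085·log₂(0.085/0.289) = -0.15007
  0.129·log₂(0.129/0.407) = -0.21384
  0.071·log₂(0.071/0.090) = -0.02429
  0.111·log₂(0.111/0.026) = 0.23243
D(P‖Q) = 0.8613 bits.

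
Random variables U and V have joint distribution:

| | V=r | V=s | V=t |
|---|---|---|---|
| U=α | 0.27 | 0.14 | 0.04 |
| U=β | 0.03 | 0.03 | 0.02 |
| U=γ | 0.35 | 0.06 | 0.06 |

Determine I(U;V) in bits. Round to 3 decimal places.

Marginals: p(U) = (0.4500, 0.0800, 0.4700), p(V) = (0.6500, 0.2300, 0.1200).
I(U;V) = H(U) + H(V) − H(U,V).
H(U) = 1.3219, H(V) = 1.2587, H(U,V) = 2.5265.
I(U;V) = 1.3219 + 1.2587 − 2.5265 = 0.054 bits.

0.054 bits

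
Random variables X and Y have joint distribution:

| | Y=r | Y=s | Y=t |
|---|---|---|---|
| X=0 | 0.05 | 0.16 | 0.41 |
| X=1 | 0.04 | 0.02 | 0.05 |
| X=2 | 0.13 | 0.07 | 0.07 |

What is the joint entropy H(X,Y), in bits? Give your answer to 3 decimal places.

H(X,Y) = −Σ p(x,y)·log₂ p(x,y) over all 9 cells.
  cell (0,r): −0.05·log₂0.05 = 0.2161
  cell (0,s): −0.16·log₂0.16 = 0.4230
  cell (0,t): −0.41·log₂0.41 = 0.5274
  cell (1,r): −0.04·log₂0.04 = 0.1858
  cell (1,s): −0.02·log₂0.02 = 0.1129
  cell (1,t): −0.05·log₂0.05 = 0.2161
  cell (2,r): −0.13·log₂0.13 = 0.3826
  cell (2,s): −0.07·log₂0.07 = 0.2686
  cell (2,t): −0.07·log₂0.07 = 0.2686
Sum = 2.601 bits.

2.601 bits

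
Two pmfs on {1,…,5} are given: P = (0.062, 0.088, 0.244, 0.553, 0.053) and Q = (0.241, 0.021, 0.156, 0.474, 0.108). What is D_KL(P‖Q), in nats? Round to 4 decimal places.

D(P‖Q) = Σ p·ln(p/q).
  0.062·ln(0.062/0.241) = -0.08418
  0.088·ln(0.088/0.021) = 0.12609
  0.244·ln(0.244/0.156) = 0.10914
  0.553·ln(0.553/0.474) = 0.08525
  0.053·ln(0.053/0.108) = -0.03773
D(P‖Q) = 0.1986 nats.

0.1986 nats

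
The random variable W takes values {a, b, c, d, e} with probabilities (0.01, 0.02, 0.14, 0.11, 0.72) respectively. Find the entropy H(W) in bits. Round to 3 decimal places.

H(W) = −Σ p·log₂ p.
  −(0.01)·log₂(0.01) = 0.0664
  −(0.02)·log₂(0.02) = 0.1129
  −(0.14)·log₂(0.14) = 0.3971
  −(0.11)·log₂(0.11) = 0.3503
  −(0.72)·log₂(0.72) = 0.3412
Sum: 0.0664 + 0.1129 + 0.3971 + 0.3503 + 0.3412 = 1.268 bits.

1.268 bits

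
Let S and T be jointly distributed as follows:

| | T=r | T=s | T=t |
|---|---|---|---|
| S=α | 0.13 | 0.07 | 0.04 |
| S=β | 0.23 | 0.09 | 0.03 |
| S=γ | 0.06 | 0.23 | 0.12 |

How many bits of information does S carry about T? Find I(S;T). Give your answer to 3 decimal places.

0.175 bits

Marginals: p(S) = (0.2400, 0.3500, 0.4100), p(T) = (0.4200, 0.3900, 0.1900).
I(S;T) = H(S) + H(T) − H(S,T).
H(S) = 1.5516, H(T) = 1.5107, H(S,T) = 2.8873.
I(S;T) = 1.5516 + 1.5107 − 2.8873 = 0.175 bits.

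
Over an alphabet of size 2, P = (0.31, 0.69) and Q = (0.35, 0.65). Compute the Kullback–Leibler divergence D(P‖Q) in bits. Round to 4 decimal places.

0.0052 bits

D(P‖Q) = Σ p·log₂(p/q).
  0.31·log₂(0.31/0.35) = -0.05428
  0.69·log₂(0.69/0.65) = 0.05945
D(P‖Q) = 0.0052 bits.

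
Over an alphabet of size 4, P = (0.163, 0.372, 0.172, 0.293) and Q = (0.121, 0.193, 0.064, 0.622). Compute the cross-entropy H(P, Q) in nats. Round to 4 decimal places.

1.5681 nats

H(P,Q) = −Σ p·ln q.
  −0.163·ln(0.121) = 0.34425
  −0.372·ln(0.193) = 0.61196
  −0.172·ln(0.064) = 0.47281
  −0.293·ln(0.622) = 0.13912
H(P,Q) = 1.5681 nats.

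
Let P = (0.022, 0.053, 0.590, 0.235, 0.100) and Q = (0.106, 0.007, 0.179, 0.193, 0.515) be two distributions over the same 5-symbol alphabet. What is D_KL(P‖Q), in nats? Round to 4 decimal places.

0.6588 nats

D(P‖Q) = Σ p·ln(p/q).
  0.022·ln(0.022/0.106) = -0.03459
  0.053·ln(0.053/0.007) = 0.10729
  0.590·ln(0.590/0.179) = 0.70371
  0.235·ln(0.235/0.193) = 0.04627
  0.100·ln(0.100/0.515) = -0.16390
D(P‖Q) = 0.6588 nats.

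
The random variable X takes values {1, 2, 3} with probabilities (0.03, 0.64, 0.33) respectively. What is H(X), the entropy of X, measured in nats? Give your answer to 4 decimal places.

0.7567 nats

H(X) = −Σ p·ln p.
  −(0.03)·ln(0.03) = 0.10520
  −(0.64)·ln(0.64) = 0.28562
  −(0.33)·ln(0.33) = 0.36586
Sum: 0.10520 + 0.28562 + 0.36586 = 0.7567 nats.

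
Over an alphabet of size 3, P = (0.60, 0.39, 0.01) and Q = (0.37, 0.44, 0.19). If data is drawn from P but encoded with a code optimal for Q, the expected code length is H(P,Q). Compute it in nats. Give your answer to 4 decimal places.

0.9333 nats

H(P,Q) = −Σ p·ln q.
  −0.60·ln(0.37) = 0.59655
  −0.39·ln(0.44) = 0.32018
  −0.01·ln(0.19) = 0.01661
H(P,Q) = 0.9333 nats.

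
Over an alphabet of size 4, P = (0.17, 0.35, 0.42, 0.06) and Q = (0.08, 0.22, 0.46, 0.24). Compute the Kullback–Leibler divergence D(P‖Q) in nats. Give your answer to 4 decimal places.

0.1693 nats

D(P‖Q) = Σ p·ln(p/q).
  0.17·ln(0.17/0.08) = 0.12814
  0.35·ln(0.35/0.22) = 0.16251
  0.42·ln(0.42/0.46) = -0.03821
  0.06·ln(0.06/0.24) = -0.08318
D(P‖Q) = 0.1693 nats.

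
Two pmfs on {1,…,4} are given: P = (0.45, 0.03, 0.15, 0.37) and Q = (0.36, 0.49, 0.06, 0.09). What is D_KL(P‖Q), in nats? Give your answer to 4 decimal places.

D(P‖Q) = Σ p·ln(p/q).
  0.45·ln(0.45/0.36) = 0.10041
  0.03·ln(0.03/0.49) = -0.08380
  0.15·ln(0.15/0.06) = 0.13744
  0.37·ln(0.37/0.09) = 0.52307
D(P‖Q) = 0.6771 nats.

0.6771 nats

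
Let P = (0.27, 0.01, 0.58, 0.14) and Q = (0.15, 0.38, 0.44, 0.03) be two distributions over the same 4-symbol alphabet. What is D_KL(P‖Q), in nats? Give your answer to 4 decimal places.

0.4982 nats

D(P‖Q) = Σ p·ln(p/q).
  0.27·ln(0.27/0.15) = 0.15870
  0.01·ln(0.01/0.38) = -0.03638
  0.58·ln(0.58/0.44) = 0.16023
  0.14·ln(0.14/0.03) = 0.21566
D(P‖Q) = 0.4982 nats.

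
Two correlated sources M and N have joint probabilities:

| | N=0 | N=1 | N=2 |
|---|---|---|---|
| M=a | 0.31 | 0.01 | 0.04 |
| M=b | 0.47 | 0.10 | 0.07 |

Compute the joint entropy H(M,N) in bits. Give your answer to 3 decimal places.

H(M,N) = −Σ p(x,y)·log₂ p(x,y) over all 6 cells.
  cell (a,0): −0.31·log₂0.31 = 0.5238
  cell (a,1): −0.01·log₂0.01 = 0.0664
  cell (a,2): −0.04·log₂0.04 = 0.1858
  cell (b,0): −0.47·log₂0.47 = 0.5120
  cell (b,1): −0.10·log₂0.10 = 0.3322
  cell (b,2): −0.07·log₂0.07 = 0.2686
Sum = 1.889 bits.

1.889 bits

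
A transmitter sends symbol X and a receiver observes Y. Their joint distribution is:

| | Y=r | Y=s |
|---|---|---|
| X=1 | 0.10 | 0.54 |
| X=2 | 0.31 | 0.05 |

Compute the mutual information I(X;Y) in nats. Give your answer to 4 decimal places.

Marginals: p(X) = (0.6400, 0.3600), p(Y) = (0.4100, 0.5900).
I(X;Y) = Σ p(x,y)·ln[p(x,y)/(p(x)p(y))].
  (1,r): 0.10·ln(0.3811) = -0.09647
  (1,s): 0.54·ln(1.4301) = 0.19318
  (2,r): 0.31·ln(2.1003) = 0.23004
  (2,s): 0.05·ln(0.2354) = -0.07232
Sum = 0.2544 nats.

0.2544 nats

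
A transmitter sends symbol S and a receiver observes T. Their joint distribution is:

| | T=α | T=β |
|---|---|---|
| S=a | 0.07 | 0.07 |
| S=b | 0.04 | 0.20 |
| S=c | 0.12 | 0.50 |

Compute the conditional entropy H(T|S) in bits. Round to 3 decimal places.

0.735 bits

Marginals: p(S) = (0.1400, 0.2400, 0.6200), p(T) = (0.2300, 0.7700).
H(T|S) = Σ p(S) · H(T|S=·).
  S=a: p=0.1400, H(T|S=a) = 1.0000
  S=b: p=0.2400, H(T|S=b) = 0.6500
  S=c: p=0.6200, H(T|S=c) = 0.7088
Weighted sum = 0.735 bits.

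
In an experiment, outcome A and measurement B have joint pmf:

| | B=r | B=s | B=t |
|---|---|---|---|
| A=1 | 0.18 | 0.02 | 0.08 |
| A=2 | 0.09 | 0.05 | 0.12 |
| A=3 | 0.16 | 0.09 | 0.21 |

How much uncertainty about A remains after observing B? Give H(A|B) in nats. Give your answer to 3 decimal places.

Marginals: p(A) = (0.2800, 0.2600, 0.4600), p(B) = (0.4300, 0.1600, 0.4100).
H(A|B) = Σ p(B) · H(A|B=·).
  B=r: p=0.4300, H(A|B=r) = 1.0597
  B=s: p=0.1600, H(A|B=s) = 0.9471
  B=t: p=0.4100, H(A|B=t) = 1.0211
Weighted sum = 1.026 nats.

1.026 nats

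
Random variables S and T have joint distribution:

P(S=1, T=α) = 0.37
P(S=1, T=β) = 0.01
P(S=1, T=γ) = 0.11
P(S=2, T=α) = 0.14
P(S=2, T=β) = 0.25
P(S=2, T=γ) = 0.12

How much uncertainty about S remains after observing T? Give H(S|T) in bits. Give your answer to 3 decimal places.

0.723 bits

Chain rule: H(S|T) = H(S,T) − H(T).
Marginals: p(S) = (0.4900, 0.5100), p(T) = (0.5100, 0.2600, 0.2300).
H(S,T) = 2.2116 bits; H(T) = 1.4884 bits.
H(S|T) = 2.2116 − 1.4884 = 0.723 bits.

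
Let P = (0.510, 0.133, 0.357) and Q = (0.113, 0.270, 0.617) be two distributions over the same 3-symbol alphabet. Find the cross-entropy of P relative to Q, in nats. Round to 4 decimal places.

H(P,Q) = −Σ p·ln q.
  −0.510·ln(0.113) = 1.11199
  −0.133·ln(0.270) = 0.17414
  −0.357·ln(0.617) = 0.17239
H(P,Q) = 1.4585 nats.

1.4585 nats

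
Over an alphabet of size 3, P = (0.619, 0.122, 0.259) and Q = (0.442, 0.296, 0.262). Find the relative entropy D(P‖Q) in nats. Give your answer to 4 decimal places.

D(P‖Q) = Σ p·ln(p/q).
  0.619·ln(0.619/0.442) = 0.20848
  0.122·ln(0.122/0.296) = -0.10813
  0.259·ln(0.259/0.262) = -0.00298
D(P‖Q) = 0.0974 nats.

0.0974 nats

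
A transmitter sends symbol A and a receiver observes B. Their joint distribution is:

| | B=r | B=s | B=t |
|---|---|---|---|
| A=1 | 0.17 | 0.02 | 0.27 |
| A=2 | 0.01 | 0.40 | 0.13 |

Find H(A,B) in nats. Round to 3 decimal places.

H(A,B) = −Σ p(x,y)·ln p(x,y) over all 6 cells.
  cell (1,r): −0.17·ln0.17 = 0.3012
  cell (1,s): −0.02·ln0.02 = 0.0782
  cell (1,t): −0.27·ln0.27 = 0.3535
  cell (2,r): −0.01·ln0.01 = 0.0461
  cell (2,s): −0.40·ln0.40 = 0.3665
  cell (2,t): −0.13·ln0.13 = 0.2652
Sum = 1.411 nats.

1.411 nats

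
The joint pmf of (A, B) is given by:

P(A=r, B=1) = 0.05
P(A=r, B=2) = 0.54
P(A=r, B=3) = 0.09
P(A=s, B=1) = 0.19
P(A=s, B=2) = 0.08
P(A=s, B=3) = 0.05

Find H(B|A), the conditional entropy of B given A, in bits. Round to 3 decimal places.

1.067 bits

Chain rule: H(B|A) = H(A,B) − H(A).
Marginals: p(A) = (0.6800, 0.3200), p(B) = (0.2400, 0.6200, 0.1400).
H(A,B) = 1.9716 bits; H(A) = 0.9044 bits.
H(B|A) = 1.9716 − 0.9044 = 1.067 bits.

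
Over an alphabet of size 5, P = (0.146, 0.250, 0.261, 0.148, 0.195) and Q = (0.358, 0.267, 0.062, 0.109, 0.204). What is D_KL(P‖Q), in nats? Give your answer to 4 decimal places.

0.2642 nats

D(P‖Q) = Σ p·ln(p/q).
  0.146·ln(0.146/0.358) = -0.13095
  0.250·ln(0.250/0.267) = -0.01645
  0.261·ln(0.261/0.062) = 0.37516
  0.148·ln(0.148/0.109) = 0.04527
  0.195·ln(0.195/0.204) = -0.00880
D(P‖Q) = 0.2642 nats.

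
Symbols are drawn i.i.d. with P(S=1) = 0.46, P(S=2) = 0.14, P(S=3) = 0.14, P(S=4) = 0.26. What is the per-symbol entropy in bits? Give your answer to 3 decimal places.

H(S) = −Σ p·log₂ p.
  −(0.46)·log₂(0.46) = 0.5153
  −(0.14)·log₂(0.14) = 0.3971
  −(0.14)·log₂(0.14) = 0.3971
  −(0.26)·log₂(0.26) = 0.5053
Sum: 0.5153 + 0.3971 + 0.3971 + 0.5053 = 1.815 bits.

1.815 bits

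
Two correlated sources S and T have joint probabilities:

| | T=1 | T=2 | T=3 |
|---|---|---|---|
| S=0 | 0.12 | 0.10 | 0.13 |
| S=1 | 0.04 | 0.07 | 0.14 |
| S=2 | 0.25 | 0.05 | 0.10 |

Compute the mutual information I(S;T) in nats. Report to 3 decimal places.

0.080 nats

Marginals: p(S) = (0.3500, 0.2500, 0.4000), p(T) = (0.4100, 0.2200, 0.3700).
I(S;T) = Σ p(x,y)·ln[p(x,y)/(p(x)p(y))].
  (0,1): 0.12·ln(0.8362) = -0.0215
  (0,2): 0.10·ln(1.2987) = 0.0261
  (0,3): 0.13·ln(1.0039) = 0.0005
  (1,1): 0.04·ln(0.3902) = -0.0376
  (1,2): 0.07·ln(1.2727) = 0.0169
  (1,3): 0.14·ln(1.5135) = 0.0580
  (2,1): 0.25·ln(1.5244) = 0.1054
  (2,2): 0.05·ln(0.5682) = -0.0283
  (2,3): 0.10·ln(0.6757) = -0.0392
Sum = 0.080 nats.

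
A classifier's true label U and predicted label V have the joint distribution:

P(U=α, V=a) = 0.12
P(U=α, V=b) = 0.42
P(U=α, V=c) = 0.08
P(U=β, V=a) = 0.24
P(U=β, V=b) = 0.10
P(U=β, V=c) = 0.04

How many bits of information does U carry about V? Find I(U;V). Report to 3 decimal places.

Marginals: p(U) = (0.6200, 0.3800), p(V) = (0.3600, 0.5200, 0.1200).
I(U;V) = Σ p(x,y)·log₂[p(x,y)/(p(x)p(y))].
  (α,a): 0.12·log₂(0.5376) = -0.1074
  (α,b): 0.42·log₂(1.3027) = 0.1602
  (α,c): 0.08·log₂(1.0753) = 0.0084
  (β,a): 0.24·log₂(1.7544) = 0.1946
  (β,b): 0.10·log₂(0.5061) = -0.0983
  (β,c): 0.04·log₂(0.8772) = -0.0076
Sum = 0.150 bits.

0.150 bits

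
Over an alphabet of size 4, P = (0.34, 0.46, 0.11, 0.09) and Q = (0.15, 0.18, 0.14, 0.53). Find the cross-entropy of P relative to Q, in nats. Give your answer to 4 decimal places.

H(P,Q) = −Σ p·ln q.
  −0.34·ln(0.15) = 0.64502
  −0.46·ln(0.18) = 0.78881
  −0.11·ln(0.14) = 0.21627
  −0.09·ln(0.53) = 0.05714
H(P,Q) = 1.7072 nats.

1.7072 nats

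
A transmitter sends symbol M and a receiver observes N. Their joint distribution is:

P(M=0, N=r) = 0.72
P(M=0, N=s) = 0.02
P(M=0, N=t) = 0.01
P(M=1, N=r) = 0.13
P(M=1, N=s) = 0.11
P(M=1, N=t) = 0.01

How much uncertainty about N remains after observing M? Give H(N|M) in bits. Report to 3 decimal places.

0.509 bits

Chain rule: H(N|M) = H(M,N) − H(M).
Marginals: p(M) = (0.7500, 0.2500), p(N) = (0.8500, 0.1300, 0.0200).
H(M,N) = 1.3199 bits; H(M) = 0.8113 bits.
H(N|M) = 1.3199 − 0.8113 = 0.509 bits.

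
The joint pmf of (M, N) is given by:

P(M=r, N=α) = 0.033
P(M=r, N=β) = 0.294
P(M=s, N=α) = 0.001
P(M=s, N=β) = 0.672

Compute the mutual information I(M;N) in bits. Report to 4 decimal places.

Marginals: p(M) = (0.3270, 0.6730), p(N) = (0.0340, 0.9660).
I(M;N) = Σ p(x,y)·log₂[p(x,y)/(p(x)p(y))].
  (r,α): 0.033·log₂(2.9682) = 0.05180
  (r,β): 0.294·log₂(0.9307) = -0.03045
  (s,α): 0.001·log₂(0.0437) = -0.00452
  (s,β): 0.672·log₂(1.0337) = 0.03209
Sum = 0.0489 bits.

0.0489 bits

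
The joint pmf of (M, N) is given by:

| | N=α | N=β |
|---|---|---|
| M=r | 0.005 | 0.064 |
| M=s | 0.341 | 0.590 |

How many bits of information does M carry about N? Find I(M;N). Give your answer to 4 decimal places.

0.0222 bits

Marginals: p(M) = (0.0690, 0.9310), p(N) = (0.3460, 0.6540).
I(M;N) = Σ p(x,y)·log₂[p(x,y)/(p(x)p(y))].
  (r,α): 0.005·log₂(0.2094) = -0.01128
  (r,β): 0.064·log₂(1.4183) = 0.03226
  (s,α): 0.341·log₂(1.0586) = 0.02801
  (s,β): 0.590·log₂(0.9690) = -0.02680
Sum = 0.0222 bits.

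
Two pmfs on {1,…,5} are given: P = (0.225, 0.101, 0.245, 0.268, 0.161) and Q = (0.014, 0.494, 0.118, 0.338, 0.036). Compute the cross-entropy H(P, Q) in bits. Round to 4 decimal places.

3.4353 bits

H(P,Q) = −Σ p·log₂ q.
  −0.225·log₂(0.014) = 1.38565
  −0.101·log₂(0.494) = 0.10276
  −0.245·log₂(0.118) = 0.75537
  −0.268·log₂(0.338) = 0.41939
  −0.161·log₂(0.036) = 0.77213
H(P,Q) = 3.4353 bits.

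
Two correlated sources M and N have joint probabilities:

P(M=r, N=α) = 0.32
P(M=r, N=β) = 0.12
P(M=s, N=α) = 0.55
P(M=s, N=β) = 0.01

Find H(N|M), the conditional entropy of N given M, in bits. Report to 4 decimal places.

0.4443 bits

Chain rule: H(N|M) = H(M,N) − H(M).
Marginals: p(M) = (0.4400, 0.5600), p(N) = (0.8700, 0.1300).
H(M,N) = 1.4339 bits; H(M) = 0.9896 bits.
H(N|M) = 1.4339 − 0.9896 = 0.4443 bits.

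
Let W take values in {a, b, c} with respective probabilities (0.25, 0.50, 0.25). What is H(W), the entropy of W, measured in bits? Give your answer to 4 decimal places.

1.5000 bits

H(W) = −Σ p·log₂ p.
  −(0.25)·log₂(0.25) = 0.50000
  −(0.50)·log₂(0.50) = 0.50000
  −(0.25)·log₂(0.25) = 0.50000
Sum: 0.50000 + 0.50000 + 0.50000 = 1.5000 bits.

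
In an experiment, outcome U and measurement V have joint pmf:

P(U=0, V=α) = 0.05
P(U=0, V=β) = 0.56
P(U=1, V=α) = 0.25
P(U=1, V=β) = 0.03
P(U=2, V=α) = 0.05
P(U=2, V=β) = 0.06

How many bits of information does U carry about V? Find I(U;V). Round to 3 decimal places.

Marginals: p(U) = (0.6100, 0.2800, 0.1100), p(V) = (0.3500, 0.6500).
I(U;V) = H(U) + H(V) − H(U,V).
H(U) = 1.2995, H(V) = 0.9341, H(U,V) = 1.7959.
I(U;V) = 1.2995 + 0.9341 − 1.7959 = 0.438 bits.

0.438 bits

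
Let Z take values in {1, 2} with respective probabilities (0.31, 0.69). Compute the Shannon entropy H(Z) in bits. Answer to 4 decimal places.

H(Z) = −Σ p·log₂ p.
  −(0.31)·log₂(0.31) = 0.52379
  −(0.69)·log₂(0.69) = 0.36938
Sum: 0.52379 + 0.36938 = 0.8932 bits.

0.8932 bits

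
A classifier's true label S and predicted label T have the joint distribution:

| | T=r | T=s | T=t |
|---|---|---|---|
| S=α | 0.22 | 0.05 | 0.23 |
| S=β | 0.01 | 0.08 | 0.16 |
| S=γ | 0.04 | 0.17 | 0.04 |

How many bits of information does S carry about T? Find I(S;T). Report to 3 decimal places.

Marginals: p(S) = (0.5000, 0.2500, 0.2500), p(T) = (0.2700, 0.3000, 0.4300).
I(S;T) = Σ p(x,y)·log₂[p(x,y)/(p(x)p(y))].
  (α,r): 0.22·log₂(1.6296) = 0.1550
  (α,s): 0.05·log₂(0.3333) = -0.0792
  (α,t): 0.23·log₂(1.0698) = 0.0224
  (β,r): 0.01·log₂(0.1481) = -0.0275
  (β,s): 0.08·log₂(1.0667) = 0.0074
  (β,t): 0.16·log₂(1.4884) = 0.0918
  (γ,r): 0.04·log₂(0.5926) = -0.0302
  (γ,s): 0.17·log₂(2.2667) = 0.2007
  (γ,t): 0.04·log₂(0.3721) = -0.0571
Sum = 0.283 bits.

0.283 bits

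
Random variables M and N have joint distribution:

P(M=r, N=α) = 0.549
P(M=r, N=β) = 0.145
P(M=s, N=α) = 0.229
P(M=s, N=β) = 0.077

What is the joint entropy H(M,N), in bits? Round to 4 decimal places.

H(M,N) = −Σ p(x,y)·log₂ p(x,y) over all 4 cells.
  cell (r,α): −0.549·log₂0.549 = 0.47495
  cell (r,β): −0.145·log₂0.145 = 0.40395
  cell (s,α): −0.229·log₂0.229 = 0.48699
  cell (s,β): −0.077·log₂0.077 = 0.28482
Sum = 1.6507 bits.

1.6507 bits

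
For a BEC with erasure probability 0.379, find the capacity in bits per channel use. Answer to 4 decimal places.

0.6210 bits

Binary erasure channel: capacity C = 1 − ε.
C = 1 − 0.379 = 0.6210 bits per channel use.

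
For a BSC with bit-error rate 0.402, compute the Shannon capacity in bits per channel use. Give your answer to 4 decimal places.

0.0279 bits

Binary symmetric channel: C = 1 − h₂(ε) where h₂ is the binary entropy function.
h₂(0.402) = −0.402·log₂0.402 − 0.598·log₂0.598 = 0.9721.
C = 1 − 0.9721 = 0.0279 bits per channel use.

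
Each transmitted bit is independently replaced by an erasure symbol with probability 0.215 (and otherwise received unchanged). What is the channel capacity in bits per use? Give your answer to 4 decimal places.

0.7850 bits

Binary erasure channel: capacity C = 1 − ε.
C = 1 − 0.215 = 0.7850 bits per channel use.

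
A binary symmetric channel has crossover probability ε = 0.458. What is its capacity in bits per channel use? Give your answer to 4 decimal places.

Binary symmetric channel: C = 1 − h₂(ε) where h₂ is the binary entropy function.
h₂(0.458) = −0.458·log₂0.458 − 0.542·log₂0.542 = 0.9949.
C = 1 − 0.9949 = 0.0051 bits per channel use.

0.0051 bits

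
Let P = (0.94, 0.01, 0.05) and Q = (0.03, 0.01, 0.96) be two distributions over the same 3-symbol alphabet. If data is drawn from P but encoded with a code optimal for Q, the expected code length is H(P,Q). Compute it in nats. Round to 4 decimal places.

3.3443 nats

H(P,Q) = −Σ p·ln q.
  −0.94·ln(0.03) = 3.29616
  −0.01·ln(0.01) = 0.04605
  −0.05·ln(0.96) = 0.00204
H(P,Q) = 3.3443 nats.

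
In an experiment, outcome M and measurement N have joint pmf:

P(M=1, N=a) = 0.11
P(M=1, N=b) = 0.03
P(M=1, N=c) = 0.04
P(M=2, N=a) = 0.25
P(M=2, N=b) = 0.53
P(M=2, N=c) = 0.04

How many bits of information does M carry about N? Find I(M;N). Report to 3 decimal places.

0.112 bits

Marginals: p(M) = (0.1800, 0.8200), p(N) = (0.3600, 0.5600, 0.0800).
I(M;N) = Σ p(x,y)·log₂[p(x,y)/(p(x)p(y))].
  (1,a): 0.11·log₂(1.6975) = 0.0840
  (1,b): 0.03·log₂(0.2976) = -0.0525
  (1,c): 0.04·log₂(2.7778) = 0.0590
  (2,a): 0.25·log₂(0.8469) = -0.0599
  (2,b): 0.53·log₂(1.1542) = 0.1096
  (2,c): 0.04·log₂(0.6098) = -0.0285
Sum = 0.112 bits.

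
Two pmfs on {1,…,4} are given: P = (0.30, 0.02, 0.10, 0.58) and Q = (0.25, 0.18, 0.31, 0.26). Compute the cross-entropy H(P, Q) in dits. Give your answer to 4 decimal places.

H(P,Q) = −Σ p·log₁₀ q.
  −0.30·log₁₀(0.25) = 0.18062
  −0.02·log₁₀(0.18) = 0.01489
  −0.10·log₁₀(0.31) = 0.05086
  −0.58·log₁₀(0.26) = 0.33932
H(P,Q) = 0.5857 dits.

0.5857 dits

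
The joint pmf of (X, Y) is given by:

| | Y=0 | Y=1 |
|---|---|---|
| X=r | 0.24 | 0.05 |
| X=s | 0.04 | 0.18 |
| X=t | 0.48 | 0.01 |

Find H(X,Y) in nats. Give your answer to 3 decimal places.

H(X,Y) = −Σ p(x,y)·ln p(x,y) over all 6 cells.
  cell (r,0): −0.24·ln0.24 = 0.3425
  cell (r,1): −0.05·ln0.05 = 0.1498
  cell (s,0): −0.04·ln0.04 = 0.1288
  cell (s,1): −0.18·ln0.18 = 0.3087
  cell (t,0): −0.48·ln0.48 = 0.3523
  cell (t,1): −0.01·ln0.01 = 0.0461
Sum = 1.328 nats.

1.328 nats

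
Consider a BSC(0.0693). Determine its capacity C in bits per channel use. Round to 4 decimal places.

0.6367 bits

Binary symmetric channel: C = 1 − h₂(ε) where h₂ is the binary entropy function.
h₂(0.0693) = −0.0693·log₂0.0693 − 0.9307·log₂0.9307 = 0.3633.
C = 1 − 0.3633 = 0.6367 bits per channel use.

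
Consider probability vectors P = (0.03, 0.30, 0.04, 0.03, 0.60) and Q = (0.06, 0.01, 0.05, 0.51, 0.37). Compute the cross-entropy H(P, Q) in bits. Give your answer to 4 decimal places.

H(P,Q) = −Σ p·log₂ q.
  −0.03·log₂(0.06) = 0.12177
  −0.30·log₂(0.01) = 1.99316
  −0.04·log₂(0.05) = 0.17288
  −0.03·log₂(0.51) = 0.02914
  −0.60·log₂(0.37) = 0.86064
H(P,Q) = 3.1776 bits.

3.1776 bits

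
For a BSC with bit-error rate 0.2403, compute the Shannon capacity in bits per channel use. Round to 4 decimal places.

Binary symmetric channel: C = 1 − h₂(ε) where h₂ is the binary entropy function.
h₂(0.2403) = −0.2403·log₂0.2403 − 0.7597·log₂0.7597 = 0.7955.
C = 1 − 0.7955 = 0.2045 bits per channel use.

0.2045 bits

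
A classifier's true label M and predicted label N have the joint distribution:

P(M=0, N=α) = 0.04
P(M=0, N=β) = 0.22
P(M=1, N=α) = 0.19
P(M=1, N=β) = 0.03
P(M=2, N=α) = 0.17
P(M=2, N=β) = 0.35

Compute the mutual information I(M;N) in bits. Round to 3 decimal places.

Marginals: p(M) = (0.2600, 0.2200, 0.5200), p(N) = (0.4000, 0.6000).
I(M;N) = H(M) + H(N) − H(M,N).
H(M) = 1.4764, H(N) = 0.9710, H(M,N) = 2.2380.
I(M;N) = 1.4764 + 0.9710 − 2.2380 = 0.209 bits.

0.209 bits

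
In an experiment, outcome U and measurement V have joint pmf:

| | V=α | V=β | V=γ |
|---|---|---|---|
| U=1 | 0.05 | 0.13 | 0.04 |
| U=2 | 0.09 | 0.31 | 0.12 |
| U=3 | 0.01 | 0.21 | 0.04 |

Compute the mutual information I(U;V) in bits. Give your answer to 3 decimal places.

0.042 bits

Marginals: p(U) = (0.2200, 0.5200, 0.2600), p(V) = (0.1500, 0.6500, 0.2000).
I(U;V) = Σ p(x,y)·log₂[p(x,y)/(p(x)p(y))].
  (1,α): 0.05·log₂(1.5152) = 0.0300
  (1,β): 0.13·log₂(0.9091) = -0.0179
  (1,γ): 0.04·log₂(0.9091) = -0.0055
  (2,α): 0.09·log₂(1.1538) = 0.0186
  (2,β): 0.31·log₂(0.9172) = -0.0387
  (2,γ): 0.12·log₂(1.1538) = 0.0248
  (3,α): 0.01·log₂(0.2564) = -0.0196
  (3,β): 0.21·log₂(1.2426) = 0.0658
  (3,γ): 0.04·log₂(0.7692) = -0.0151
Sum = 0.042 bits.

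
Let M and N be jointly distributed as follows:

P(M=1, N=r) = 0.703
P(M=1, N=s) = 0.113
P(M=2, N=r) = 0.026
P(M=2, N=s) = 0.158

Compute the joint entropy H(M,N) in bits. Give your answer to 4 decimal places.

1.2704 bits

H(M,N) = −Σ p(x,y)·log₂ p(x,y) over all 4 cells.
  cell (1,r): −0.703·log₂0.703 = 0.35741
  cell (1,s): −0.113·log₂0.113 = 0.35545
  cell (2,r): −0.026·log₂0.026 = 0.13690
  cell (2,s): −0.158·log₂0.158 = 0.42060
Sum = 1.2704 bits.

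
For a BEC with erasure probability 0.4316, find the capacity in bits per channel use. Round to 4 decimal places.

0.5684 bits

Binary erasure channel: capacity C = 1 − ε.
C = 1 − 0.4316 = 0.5684 bits per channel use.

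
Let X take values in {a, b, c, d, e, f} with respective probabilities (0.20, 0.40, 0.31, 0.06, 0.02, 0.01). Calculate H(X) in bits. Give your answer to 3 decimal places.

H(X) = −Σ p·log₂ p.
  −(0.20)·log₂(0.20) = 0.4644
  −(0.40)·log₂(0.40) = 0.5288
  −(0.31)·log₂(0.31) = 0.5238
  −(0.06)·log₂(0.06) = 0.2435
  −(0.02)·log₂(0.02) = 0.1129
  −(0.01)·log₂(0.01) = 0.0664
Sum: 0.4644 + 0.5288 + 0.5238 + 0.2435 + 0.1129 + 0.0664 = 1.940 bits.

1.940 bits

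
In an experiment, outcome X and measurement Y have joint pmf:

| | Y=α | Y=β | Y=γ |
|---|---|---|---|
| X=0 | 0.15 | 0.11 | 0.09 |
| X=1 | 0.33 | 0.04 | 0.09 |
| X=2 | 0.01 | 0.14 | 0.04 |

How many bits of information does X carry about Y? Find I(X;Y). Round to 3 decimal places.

0.254 bits

Marginals: p(X) = (0.3500, 0.4600, 0.1900), p(Y) = (0.4900, 0.2900, 0.2200).
I(X;Y) = H(X) + H(Y) − H(X,Y).
H(X) = 1.5007, H(Y) = 1.5028, H(X,Y) = 2.7490.
I(X;Y) = 1.5007 + 1.5028 − 2.7490 = 0.254 bits.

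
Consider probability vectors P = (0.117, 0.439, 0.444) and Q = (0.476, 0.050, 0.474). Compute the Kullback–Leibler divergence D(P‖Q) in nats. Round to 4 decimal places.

0.7605 nats

D(P‖Q) = Σ p·ln(p/q).
  0.117·ln(0.117/0.476) = -0.16418
  0.439·ln(0.439/0.050) = 0.95372
  0.444·ln(0.444/0.474) = -0.02903
D(P‖Q) = 0.7605 nats.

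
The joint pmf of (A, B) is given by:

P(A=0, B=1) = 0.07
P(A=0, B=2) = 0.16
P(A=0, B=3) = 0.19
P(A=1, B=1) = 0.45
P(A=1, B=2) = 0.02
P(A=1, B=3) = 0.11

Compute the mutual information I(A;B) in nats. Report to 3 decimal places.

0.215 nats

Marginals: p(A) = (0.4200, 0.5800), p(B) = (0.5200, 0.1800, 0.3000).
I(A;B) = H(A) + H(B) − H(A,B).
H(A) = 0.6803, H(B) = 1.0099, H(A,B) = 1.4753.
I(A;B) = 0.6803 + 1.0099 − 1.4753 = 0.215 nats.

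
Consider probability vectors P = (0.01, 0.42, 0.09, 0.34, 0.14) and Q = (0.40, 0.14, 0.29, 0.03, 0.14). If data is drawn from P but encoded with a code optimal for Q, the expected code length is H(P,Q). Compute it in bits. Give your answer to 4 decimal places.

H(P,Q) = −Σ p·log₂ q.
  −0.01·log₂(0.40) = 0.01322
  −0.42·log₂(0.14) = 1.19133
  −0.09·log₂(0.29) = 0.16073
  −0.34·log₂(0.03) = 1.72002
  −0.14·log₂(0.14) = 0.39711
H(P,Q) = 3.4824 bits.

3.4824 bits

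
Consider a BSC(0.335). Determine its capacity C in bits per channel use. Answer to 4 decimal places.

Binary symmetric channel: C = 1 − h₂(ε) where h₂ is the binary entropy function.
h₂(0.335) = −0.335·log₂0.335 − 0.665·log₂0.665 = 0.9200.
C = 1 − 0.9200 = 0.0800 bits per channel use.

0.0800 bits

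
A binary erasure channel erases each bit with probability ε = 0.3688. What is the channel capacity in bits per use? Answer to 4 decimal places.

Binary erasure channel: capacity C = 1 − ε.
C = 1 − 0.3688 = 0.6312 bits per channel use.

0.6312 bits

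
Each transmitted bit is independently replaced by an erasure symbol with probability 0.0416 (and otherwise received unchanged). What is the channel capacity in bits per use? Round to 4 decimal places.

Binary erasure channel: capacity C = 1 − ε.
C = 1 − 0.0416 = 0.9584 bits per channel use.

0.9584 bits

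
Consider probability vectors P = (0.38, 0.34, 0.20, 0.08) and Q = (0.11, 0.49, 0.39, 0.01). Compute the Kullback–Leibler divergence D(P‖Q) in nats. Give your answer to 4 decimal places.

D(P‖Q) = Σ p·ln(p/q).
  0.38·ln(0.38/0.11) = 0.47108
  0.34·ln(0.34/0.49) = -0.12426
  0.20·ln(0.20/0.39) = -0.13357
  0.08·ln(0.08/0.01) = 0.16636
D(P‖Q) = 0.3796 nats.

0.3796 nats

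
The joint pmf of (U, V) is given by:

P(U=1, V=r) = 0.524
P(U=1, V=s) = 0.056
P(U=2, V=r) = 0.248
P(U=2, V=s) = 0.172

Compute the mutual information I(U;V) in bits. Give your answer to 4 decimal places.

Marginals: p(U) = (0.5800, 0.4200), p(V) = (0.7720, 0.2280).
I(U;V) = H(U) + H(V) − H(U,V).
H(U) = 0.9815, H(V) = 0.7745, H(U,V) = 1.6571.
I(U;V) = 0.9815 + 0.7745 − 1.6571 = 0.0989 bits.

0.0989 bits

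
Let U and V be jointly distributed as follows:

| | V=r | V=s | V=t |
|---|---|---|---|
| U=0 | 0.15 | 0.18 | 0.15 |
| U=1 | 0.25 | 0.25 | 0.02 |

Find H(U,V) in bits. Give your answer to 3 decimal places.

2.379 bits

H(U,V) = −Σ p(x,y)·log₂ p(x,y) over all 6 cells.
  cell (0,r): −0.15·log₂0.15 = 0.4105
  cell (0,s): −0.18·log₂0.18 = 0.4453
  cell (0,t): −0.15·log₂0.15 = 0.4105
  cell (1,r): −0.25·log₂0.25 = 0.5000
  cell (1,s): −0.25·log₂0.25 = 0.5000
  cell (1,t): −0.02·log₂0.02 = 0.1129
Sum = 2.379 bits.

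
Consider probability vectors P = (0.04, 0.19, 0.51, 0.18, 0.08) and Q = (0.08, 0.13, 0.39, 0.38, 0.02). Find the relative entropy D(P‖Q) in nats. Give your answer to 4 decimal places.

D(P‖Q) = Σ p·ln(p/q).
  0.04·ln(0.04/0.08) = -0.02773
  0.19·ln(0.19/0.13) = 0.07210
  0.51·ln(0.51/0.39) = 0.13681
  0.18·ln(0.18/0.38) = -0.13450
  0.08·ln(0.08/0.02) = 0.11090
D(P‖Q) = 0.1576 nats.

0.1576 nats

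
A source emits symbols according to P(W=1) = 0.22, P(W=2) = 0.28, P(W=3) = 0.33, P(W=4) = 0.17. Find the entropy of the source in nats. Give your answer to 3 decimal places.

1.357 nats

H(W) = −Σ p·ln p.
  −(0.22)·ln(0.22) = 0.3331
  −(0.28)·ln(0.28) = 0.3564
  −(0.33)·ln(0.33) = 0.3659
  −(0.17)·ln(0.17) = 0.3012
Sum: 0.3331 + 0.3564 + 0.3659 + 0.3012 = 1.357 nats.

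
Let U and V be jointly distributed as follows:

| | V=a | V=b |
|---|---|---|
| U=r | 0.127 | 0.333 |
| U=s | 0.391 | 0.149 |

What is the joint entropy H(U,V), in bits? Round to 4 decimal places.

1.8453 bits

H(U,V) = −Σ p(x,y)·log₂ p(x,y) over all 4 cells.
  cell (r,a): −0.127·log₂0.127 = 0.37809
  cell (r,b): −0.333·log₂0.333 = 0.52827
  cell (s,a): −0.391·log₂0.391 = 0.52971
  cell (s,b): −0.149·log₂0.149 = 0.40925
Sum = 1.8453 bits.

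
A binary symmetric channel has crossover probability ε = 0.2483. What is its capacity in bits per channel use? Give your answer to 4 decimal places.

Binary symmetric channel: C = 1 − h₂(ε) where h₂ is the binary entropy function.
h₂(0.2483) = −0.2483·log₂0.2483 − 0.7517·log₂0.7517 = 0.8086.
C = 1 − 0.8086 = 0.1914 bits per channel use.

0.1914 bits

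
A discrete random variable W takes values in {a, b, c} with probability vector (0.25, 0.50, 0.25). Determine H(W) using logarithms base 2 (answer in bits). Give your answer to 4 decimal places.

1.5000 bits

H(W) = −Σ p·log₂ p.
  −(0.25)·log₂(0.25) = 0.50000
  −(0.50)·log₂(0.50) = 0.50000
  −(0.25)·log₂(0.25) = 0.50000
Sum: 0.50000 + 0.50000 + 0.50000 = 1.5000 bits.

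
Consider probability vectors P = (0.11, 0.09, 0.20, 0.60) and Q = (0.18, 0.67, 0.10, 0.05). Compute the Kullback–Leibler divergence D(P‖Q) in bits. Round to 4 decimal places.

2.0122 bits

D(P‖Q) = Σ p·log₂(p/q).
  0.11·log₂(0.11/0.18) = -0.07815
  0.09·log₂(0.09/0.67) = -0.26065
  0.20·log₂(0.20/0.10) = 0.20000
  0.60·log₂(0.60/0.05) = 2.15098
D(P‖Q) = 2.0122 bits.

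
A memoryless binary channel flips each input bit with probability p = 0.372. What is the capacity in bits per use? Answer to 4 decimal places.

0.0478 bits

Binary symmetric channel: C = 1 − h₂(ε) where h₂ is the binary entropy function.
h₂(0.372) = −0.372·log₂0.372 − 0.628·log₂0.628 = 0.9522.
C = 1 − 0.9522 = 0.0478 bits per channel use.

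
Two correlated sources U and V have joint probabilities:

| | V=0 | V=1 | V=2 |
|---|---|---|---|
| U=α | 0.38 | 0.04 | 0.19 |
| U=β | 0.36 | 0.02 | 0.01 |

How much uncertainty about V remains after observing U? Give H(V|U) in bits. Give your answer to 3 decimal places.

0.917 bits

Marginals: p(U) = (0.6100, 0.3900), p(V) = (0.7400, 0.0600, 0.2000).
H(V|U) = Σ p(U) · H(V|U=·).
  U=α: p=0.6100, H(V|U=α) = 1.2073
  U=β: p=0.3900, H(V|U=β) = 0.4619
Weighted sum = 0.917 bits.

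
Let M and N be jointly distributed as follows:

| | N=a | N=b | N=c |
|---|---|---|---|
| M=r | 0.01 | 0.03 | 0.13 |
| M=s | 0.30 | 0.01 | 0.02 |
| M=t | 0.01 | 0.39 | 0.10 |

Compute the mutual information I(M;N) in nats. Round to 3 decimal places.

0.542 nats

Marginals: p(M) = (0.1700, 0.3300, 0.5000), p(N) = (0.3200, 0.4300, 0.2500).
I(M;N) = H(M) + H(N) − H(M,N).
H(M) = 1.0137, H(N) = 1.0741, H(M,N) = 1.5455.
I(M;N) = 1.0137 + 1.0741 − 1.5455 = 0.542 nats.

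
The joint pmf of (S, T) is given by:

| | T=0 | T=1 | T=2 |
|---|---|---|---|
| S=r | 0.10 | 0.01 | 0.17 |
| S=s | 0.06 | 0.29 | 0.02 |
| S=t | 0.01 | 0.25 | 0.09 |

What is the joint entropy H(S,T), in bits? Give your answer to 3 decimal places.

H(S,T) = −Σ p(x,y)·log₂ p(x,y) over all 9 cells.
  cell (r,0): −0.10·log₂0.10 = 0.3322
  cell (r,1): −0.01·log₂0.01 = 0.0664
  cell (r,2): −0.17·log₂0.17 = 0.4346
  cell (s,0): −0.06·log₂0.06 = 0.2435
  cell (s,1): −0.29·log₂0.29 = 0.5179
  cell (s,2): −0.02·log₂0.02 = 0.1129
  cell (t,0): −0.01·log₂0.01 = 0.0664
  cell (t,1): −0.25·log₂0.25 = 0.5000
  cell (t,2): −0.09·log₂0.09 = 0.3127
Sum = 2.587 bits.

2.587 bits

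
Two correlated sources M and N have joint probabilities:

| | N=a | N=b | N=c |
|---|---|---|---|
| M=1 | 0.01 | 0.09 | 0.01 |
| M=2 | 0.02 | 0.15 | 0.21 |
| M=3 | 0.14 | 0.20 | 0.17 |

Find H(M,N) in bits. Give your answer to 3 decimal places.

2.738 bits

H(M,N) = −Σ p(x,y)·log₂ p(x,y) over all 9 cells.
  cell (1,a): −0.01·log₂0.01 = 0.0664
  cell (1,b): −0.09·log₂0.09 = 0.3127
  cell (1,c): −0.01·log₂0.01 = 0.0664
  cell (2,a): −0.02·log₂0.02 = 0.1129
  cell (2,b): −0.15·log₂0.15 = 0.4105
  cell (2,c): −0.21·log₂0.21 = 0.4728
  cell (3,a): −0.14·log₂0.14 = 0.3971
  cell (3,b): −0.20·log₂0.20 = 0.4644
  cell (3,c): −0.17·log₂0.17 = 0.4346
Sum = 2.738 bits.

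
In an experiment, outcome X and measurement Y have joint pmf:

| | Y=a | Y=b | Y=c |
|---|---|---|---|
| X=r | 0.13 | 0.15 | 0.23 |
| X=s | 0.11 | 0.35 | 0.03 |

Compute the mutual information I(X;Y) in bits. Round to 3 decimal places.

Marginals: p(X) = (0.5100, 0.4900), p(Y) = (0.2400, 0.5000, 0.2600).
I(X;Y) = H(X) + H(Y) − H(X,Y).
H(X) = 0.9997, H(Y) = 1.4994, H(X,Y) = 2.3130.
I(X;Y) = 0.9997 + 1.4994 − 2.3130 = 0.186 bits.

0.186 bits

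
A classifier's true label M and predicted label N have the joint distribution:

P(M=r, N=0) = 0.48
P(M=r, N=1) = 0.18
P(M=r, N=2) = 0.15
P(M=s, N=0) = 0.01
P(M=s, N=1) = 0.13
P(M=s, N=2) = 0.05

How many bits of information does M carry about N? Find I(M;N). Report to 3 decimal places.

Marginals: p(M) = (0.8100, 0.1900), p(N) = (0.4900, 0.3100, 0.2000).
I(M;N) = Σ p(x,y)·log₂[p(x,y)/(p(x)p(y))].
  (r,0): 0.48·log₂(1.2094) = 0.1316
  (r,1): 0.18·log₂(0.7168) = -0.0864
  (r,2): 0.15·log₂(0.9259) = -0.0167
  (s,0): 0.01·log₂(0.1074) = -0.0322
  (s,1): 0.13·log₂(2.2071) = 0.1485
  (s,2): 0.05·log₂(1.3158) = 0.0198
Sum = 0.165 bits.

0.165 bits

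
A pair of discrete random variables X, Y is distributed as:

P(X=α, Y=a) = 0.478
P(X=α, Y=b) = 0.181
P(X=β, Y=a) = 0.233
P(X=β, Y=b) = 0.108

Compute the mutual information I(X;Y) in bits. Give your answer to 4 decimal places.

Marginals: p(X) = (0.6590, 0.3410), p(Y) = (0.7110, 0.2890).
I(X;Y) = H(X) + H(Y) − H(X,Y).
H(X) = 0.9258, H(Y) = 0.8674, H(X,Y) = 1.7918.
I(X;Y) = 0.9258 + 0.8674 − 1.7918 = 0.0014 bits.

0.0014 bits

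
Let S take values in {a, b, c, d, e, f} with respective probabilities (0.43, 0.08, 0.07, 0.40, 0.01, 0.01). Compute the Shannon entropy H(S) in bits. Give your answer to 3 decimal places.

1.745 bits

H(S) = −Σ p·log₂ p.
  −(0.43)·log₂(0.43) = 0.5236
  −(0.08)·log₂(0.08) = 0.2915
  −(0.07)·log₂(0.07) = 0.2686
  −(0.40)·log₂(0.40) = 0.5288
  −(0.01)·log₂(0.01) = 0.0664
  −(0.01)·log₂(0.01) = 0.0664
Sum: 0.5236 + 0.2915 + 0.2686 + 0.5288 + 0.0664 + 0.0664 = 1.745 bits.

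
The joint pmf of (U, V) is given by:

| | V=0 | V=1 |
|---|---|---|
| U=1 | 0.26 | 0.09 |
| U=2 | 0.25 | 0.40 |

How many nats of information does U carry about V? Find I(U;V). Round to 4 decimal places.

Marginals: p(U) = (0.3500, 0.6500), p(V) = (0.5100, 0.4900).
I(U;V) = H(U) + H(V) − H(U,V).
H(U) = 0.6474, H(V) = 0.6929, H(U,V) = 1.2800.
I(U;V) = 0.6474 + 0.6929 − 1.2800 = 0.0603 nats.

0.0603 nats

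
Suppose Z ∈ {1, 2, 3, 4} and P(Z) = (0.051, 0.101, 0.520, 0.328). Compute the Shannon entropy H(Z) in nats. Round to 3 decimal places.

H(Z) = −Σ p·ln p.
  −(0.051)·ln(0.051) = 0.1518
  −(0.101)·ln(0.101) = 0.2316
  −(0.520)·ln(0.520) = 0.3400
  −(0.328)·ln(0.328) = 0.3656
Sum: 0.1518 + 0.2316 + 0.3400 + 0.3656 = 1.089 nats.

1.089 nats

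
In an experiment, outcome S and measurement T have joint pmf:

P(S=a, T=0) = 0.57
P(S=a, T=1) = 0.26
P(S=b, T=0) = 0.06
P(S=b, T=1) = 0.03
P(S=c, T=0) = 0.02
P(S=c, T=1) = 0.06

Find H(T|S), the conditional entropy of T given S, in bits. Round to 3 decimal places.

Chain rule: H(T|S) = H(S,T) − H(S).
Marginals: p(S) = (0.8300, 0.0900, 0.0800), p(T) = (0.6500, 0.3500).
H(S,T) = 1.7193 bits; H(S) = 0.8273 bits.
H(T|S) = 1.7193 − 0.8273 = 0.892 bits.

0.892 bits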